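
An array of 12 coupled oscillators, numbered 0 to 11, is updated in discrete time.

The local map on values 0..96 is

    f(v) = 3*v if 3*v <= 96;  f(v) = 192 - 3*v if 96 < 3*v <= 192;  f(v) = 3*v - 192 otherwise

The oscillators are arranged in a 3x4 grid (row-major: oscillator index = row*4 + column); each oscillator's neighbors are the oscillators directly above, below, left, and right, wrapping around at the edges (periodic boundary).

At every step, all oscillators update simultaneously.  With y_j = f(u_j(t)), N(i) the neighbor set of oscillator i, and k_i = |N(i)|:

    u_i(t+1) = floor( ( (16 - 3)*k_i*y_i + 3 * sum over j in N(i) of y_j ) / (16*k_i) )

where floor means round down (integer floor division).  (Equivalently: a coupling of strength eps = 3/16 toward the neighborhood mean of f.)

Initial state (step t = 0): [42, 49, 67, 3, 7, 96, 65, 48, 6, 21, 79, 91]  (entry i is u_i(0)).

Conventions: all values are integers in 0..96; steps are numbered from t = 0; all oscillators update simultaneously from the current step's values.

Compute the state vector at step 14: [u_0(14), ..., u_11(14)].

Simulating step by step:
t=0: [42, 49, 67, 3, 7, 96, 65, 48, 6, 21, 79, 91]
t=1: [57, 47, 12, 16, 27, 84, 11, 44, 25, 60, 43, 71]
t=2: [29, 47, 38, 45, 75, 57, 37, 57, 67, 21, 55, 28]
t=3: [77, 53, 73, 58, 33, 27, 72, 29, 19, 56, 36, 73]
t=4: [41, 34, 29, 23, 87, 73, 32, 78, 54, 31, 73, 33]
t=5: [68, 86, 83, 69, 63, 38, 86, 49, 39, 83, 39, 83]
t=6: [17, 63, 56, 20, 12, 72, 65, 43, 66, 60, 72, 56]
t=7: [46, 7, 23, 56, 36, 22, 8, 56, 10, 12, 22, 26]
t=8: [51, 27, 62, 30, 76, 61, 30, 29, 36, 37, 63, 70]
t=9: [45, 72, 17, 80, 39, 20, 78, 81, 76, 74, 11, 27]
t=10: [54, 28, 48, 50, 70, 56, 43, 52, 40, 31, 36, 73]
t=11: [34, 77, 51, 40, 22, 31, 60, 36, 66, 87, 79, 32]
t=12: [81, 45, 39, 72, 66, 84, 21, 79, 19, 64, 46, 87]
t=13: [48, 55, 70, 30, 14, 54, 62, 44, 52, 10, 53, 64]
t=14: [48, 27, 21, 79, 42, 29, 11, 55, 34, 30, 29, 10]

Answer: [48, 27, 21, 79, 42, 29, 11, 55, 34, 30, 29, 10]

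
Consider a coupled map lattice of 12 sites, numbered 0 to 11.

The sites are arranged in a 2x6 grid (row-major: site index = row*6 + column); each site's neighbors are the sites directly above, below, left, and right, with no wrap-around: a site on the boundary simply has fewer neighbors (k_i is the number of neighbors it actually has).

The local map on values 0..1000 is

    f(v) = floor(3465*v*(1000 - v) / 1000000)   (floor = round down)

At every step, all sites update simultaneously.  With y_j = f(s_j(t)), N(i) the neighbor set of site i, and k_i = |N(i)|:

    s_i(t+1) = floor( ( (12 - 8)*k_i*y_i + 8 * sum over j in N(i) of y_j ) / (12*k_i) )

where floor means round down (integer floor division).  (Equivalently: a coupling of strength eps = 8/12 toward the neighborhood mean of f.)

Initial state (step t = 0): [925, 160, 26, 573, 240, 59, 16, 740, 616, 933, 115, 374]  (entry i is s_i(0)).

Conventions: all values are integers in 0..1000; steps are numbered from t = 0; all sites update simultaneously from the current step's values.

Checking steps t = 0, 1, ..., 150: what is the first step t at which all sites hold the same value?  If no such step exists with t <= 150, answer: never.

Answer: 38
Key observation: Synchronization is absorbing here: once all sites are equal they stay equal, and step 38 is the first all-equal step.

Derivation:
t=0: [925, 160, 26, 573, 240, 59, 16, 740, 616, 933, 115, 374]  (not all equal)
t=1: [253, 375, 502, 490, 519, 545, 320, 519, 488, 520, 486, 451]  (not all equal)
t=2: [739, 800, 853, 864, 863, 860, 757, 828, 864, 864, 862, 860]  (not all equal)
t=3: [619, 539, 448, 413, 411, 414, 599, 519, 432, 408, 411, 415]  (not all equal)
t=4: [836, 850, 852, 842, 838, 839, 837, 852, 851, 840, 838, 839]  (not all equal)
t=5: [462, 446, 443, 458, 467, 468, 461, 445, 443, 459, 468, 468]  (not all equal)
t=6: [859, 856, 855, 859, 861, 862, 858, 856, 855, 859, 861, 862]  (not all equal)
t=7: [422, 425, 426, 420, 414, 412, 422, 426, 426, 420, 414, 412]  (not all equal)
t=8: [845, 846, 846, 843, 840, 839, 845, 846, 846, 843, 840, 839]  (not all equal)
t=9: [452, 451, 452, 458, 464, 467, 452, 451, 452, 458, 464, 467]  (not all equal)
t=10: [857, 857, 858, 859, 861, 861, 857, 857, 858, 859, 861, 861]  (not all equal)
t=11: [424, 423, 421, 418, 415, 414, 424, 423, 421, 418, 415, 414]  (not all equal)
t=12: [845, 845, 843, 842, 841, 840, 845, 845, 843, 842, 841, 840]  (not all equal)
t=13: [453, 454, 457, 460, 462, 464, 453, 454, 457, 460, 462, 464]  (not all equal)
t=14: [858, 858, 859, 860, 860, 861, 858, 858, 859, 860, 860, 861]  (not all equal)
t=15: [422, 421, 419, 417, 416, 415, 422, 421, 419, 417, 416, 415]  (not all equal)
t=16: [844, 844, 843, 842, 841, 841, 844, 844, 843, 842, 841, 841]  (not all equal)
t=17: [456, 456, 458, 460, 462, 463, 456, 456, 458, 460, 462, 463]  (not all equal)
t=18: [859, 859, 859, 860, 860, 861, 859, 859, 859, 860, 860, 861]  (not all equal)
t=19: [419, 419, 418, 417, 416, 415, 419, 419, 418, 417, 416, 415]  (not all equal)
t=20: [843, 842, 842, 841, 841, 841, 843, 842, 842, 841, 841, 841]  (not all equal)
t=21: [458, 459, 460, 462, 463, 463, 458, 459, 460, 462, 463, 463]  (not all equal)
t=22: [860, 860, 860, 860, 861, 861, 860, 860, 860, 860, 861, 861]  (not all equal)
t=23: [417, 417, 417, 416, 414, 414, 417, 417, 417, 416, 414, 414]  (not all equal)
t=24: [842, 842, 841, 841, 840, 840, 842, 842, 841, 841, 840, 840]  (not all equal)
t=25: [460, 460, 462, 463, 464, 465, 460, 460, 462, 463, 464, 465]  (not all equal)
t=26: [860, 860, 860, 861, 861, 861, 860, 860, 860, 861, 861, 861]  (not all equal)
t=27: [417, 417, 416, 414, 414, 414, 417, 417, 416, 414, 414, 414]  (not all equal)
t=28: [842, 841, 841, 840, 840, 840, 842, 841, 841, 840, 840, 840]  (not all equal)
t=29: [461, 462, 463, 464, 465, 465, 461, 462, 463, 464, 465, 465]  (not all equal)
t=30: [860, 860, 861, 861, 861, 862, 860, 860, 861, 861, 861, 862]  (not all equal)
t=31: [417, 416, 414, 414, 413, 412, 417, 416, 414, 414, 413, 412]  (not all equal)
t=32: [841, 841, 840, 840, 839, 839, 841, 841, 840, 840, 839, 839]  (not all equal)
t=33: [463, 463, 464, 465, 467, 468, 463, 463, 464, 465, 467, 468]  (not all equal)
t=34: [861, 861, 861, 861, 862, 862, 861, 861, 861, 861, 862, 862]  (not all equal)
t=35: [414, 414, 414, 413, 412, 412, 414, 414, 414, 413, 412, 412]  (not all equal)
t=36: [840, 840, 840, 839, 839, 839, 840, 840, 840, 839, 839, 839]  (not all equal)
t=37: [465, 465, 465, 467, 468, 468, 465, 465, 465, 467, 468, 468]  (not all equal)
t=38: [862, 862, 862, 862, 862, 862, 862, 862, 862, 862, 862, 862]  (all equal)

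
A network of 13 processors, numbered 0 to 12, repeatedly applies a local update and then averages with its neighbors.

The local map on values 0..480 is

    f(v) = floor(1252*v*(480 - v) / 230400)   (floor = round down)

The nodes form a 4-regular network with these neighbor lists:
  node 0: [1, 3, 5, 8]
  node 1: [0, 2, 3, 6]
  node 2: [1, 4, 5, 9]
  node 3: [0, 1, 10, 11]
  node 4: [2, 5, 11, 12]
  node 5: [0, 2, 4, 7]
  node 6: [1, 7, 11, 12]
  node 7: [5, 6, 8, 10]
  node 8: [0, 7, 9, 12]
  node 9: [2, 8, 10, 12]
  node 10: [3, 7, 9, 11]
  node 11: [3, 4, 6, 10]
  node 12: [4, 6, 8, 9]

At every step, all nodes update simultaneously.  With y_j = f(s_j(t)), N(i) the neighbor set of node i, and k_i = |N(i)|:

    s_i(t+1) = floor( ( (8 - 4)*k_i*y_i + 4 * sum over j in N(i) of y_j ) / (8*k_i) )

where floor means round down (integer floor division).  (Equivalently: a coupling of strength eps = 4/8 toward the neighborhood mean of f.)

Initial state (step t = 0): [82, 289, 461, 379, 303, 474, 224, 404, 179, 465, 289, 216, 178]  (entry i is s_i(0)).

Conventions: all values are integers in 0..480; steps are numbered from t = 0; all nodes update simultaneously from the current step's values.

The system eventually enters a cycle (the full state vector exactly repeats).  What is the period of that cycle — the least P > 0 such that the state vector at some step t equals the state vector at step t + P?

Simulating step by step:
t=0: [82, 289, 461, 379, 303, 474, 224, 404, 179, 465, 289, 216, 178]
t=1: [190, 242, 103, 239, 228, 92, 288, 197, 230, 134, 239, 293, 262]
t=2: [290, 296, 239, 308, 282, 237, 302, 290, 301, 268, 301, 303, 301]
t=3: [297, 296, 308, 290, 302, 307, 293, 298, 295, 302, 294, 292, 295]
t=4: [294, 294, 289, 297, 292, 290, 296, 294, 295, 293, 296, 297, 295]
t=5: [296, 296, 298, 295, 297, 298, 295, 296, 296, 296, 295, 295, 296]
t=6: [295, 295, 294, 295, 294, 294, 295, 295, 295, 295, 295, 295, 295]
t=7: [296, 296, 296, 296, 296, 296, 296, 296, 296, 296, 296, 296, 296]
t=8: [295, 295, 295, 295, 295, 295, 295, 295, 295, 295, 295, 295, 295]
t=9: [296, 296, 296, 296, 296, 296, 296, 296, 296, 296, 296, 296, 296]

Answer: 2
Key observation: The state at step 7, [296, 296, 296, 296, 296, 296, 296, 296, 296, 296, 296, 296, 296], reappears at step 9 — and no state repeats earlier — so the cycle the system enters has period 2.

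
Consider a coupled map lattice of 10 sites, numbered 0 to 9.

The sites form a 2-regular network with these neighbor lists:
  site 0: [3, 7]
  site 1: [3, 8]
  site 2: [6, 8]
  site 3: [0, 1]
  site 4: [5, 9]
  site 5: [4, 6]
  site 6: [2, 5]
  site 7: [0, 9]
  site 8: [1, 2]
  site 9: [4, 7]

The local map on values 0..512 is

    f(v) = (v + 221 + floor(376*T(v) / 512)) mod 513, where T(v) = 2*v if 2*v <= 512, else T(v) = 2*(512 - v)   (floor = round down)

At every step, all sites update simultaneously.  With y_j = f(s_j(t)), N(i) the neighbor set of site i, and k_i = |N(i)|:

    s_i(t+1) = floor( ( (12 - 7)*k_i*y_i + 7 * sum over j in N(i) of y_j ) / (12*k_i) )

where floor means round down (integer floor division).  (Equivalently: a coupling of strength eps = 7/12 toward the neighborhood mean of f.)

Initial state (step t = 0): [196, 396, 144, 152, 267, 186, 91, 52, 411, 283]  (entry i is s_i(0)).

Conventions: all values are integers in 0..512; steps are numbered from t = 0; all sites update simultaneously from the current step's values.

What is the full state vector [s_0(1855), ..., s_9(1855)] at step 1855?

Answer: [313, 313, 313, 313, 313, 313, 313, 313, 313, 313]
Key observation: The state at step 9, [313, 313, 313, 313, 313, 313, 313, 313, 313, 313], reappears at step 10: the system is in a cycle of period 1 from step 9 on.  Therefore the state at step 1855 equals the state at step 9 + ((1855 - 9) mod 1) = 9, which is [313, 313, 313, 313, 313, 313, 313, 313, 313, 313].

Derivation:
t=0: [196, 396, 144, 152, 267, 186, 91, 52, 411, 283]
t=1: [205, 216, 233, 170, 283, 296, 252, 296, 209, 335]
t=2: [219, 202, 279, 185, 317, 325, 313, 284, 245, 314]
t=3: [246, 224, 319, 200, 310, 309, 315, 299, 286, 315]
t=4: [282, 262, 314, 251, 313, 313, 312, 315, 301, 314]
t=5: [322, 328, 314, 329, 312, 313, 312, 316, 321, 312]
t=6: [308, 306, 311, 306, 313, 313, 312, 311, 309, 312]
t=7: [315, 315, 314, 315, 313, 313, 313, 314, 315, 313]
t=8: [312, 312, 312, 312, 313, 313, 312, 312, 312, 312]
t=9: [313, 313, 313, 313, 313, 313, 313, 313, 313, 313]
t=10: [313, 313, 313, 313, 313, 313, 313, 313, 313, 313]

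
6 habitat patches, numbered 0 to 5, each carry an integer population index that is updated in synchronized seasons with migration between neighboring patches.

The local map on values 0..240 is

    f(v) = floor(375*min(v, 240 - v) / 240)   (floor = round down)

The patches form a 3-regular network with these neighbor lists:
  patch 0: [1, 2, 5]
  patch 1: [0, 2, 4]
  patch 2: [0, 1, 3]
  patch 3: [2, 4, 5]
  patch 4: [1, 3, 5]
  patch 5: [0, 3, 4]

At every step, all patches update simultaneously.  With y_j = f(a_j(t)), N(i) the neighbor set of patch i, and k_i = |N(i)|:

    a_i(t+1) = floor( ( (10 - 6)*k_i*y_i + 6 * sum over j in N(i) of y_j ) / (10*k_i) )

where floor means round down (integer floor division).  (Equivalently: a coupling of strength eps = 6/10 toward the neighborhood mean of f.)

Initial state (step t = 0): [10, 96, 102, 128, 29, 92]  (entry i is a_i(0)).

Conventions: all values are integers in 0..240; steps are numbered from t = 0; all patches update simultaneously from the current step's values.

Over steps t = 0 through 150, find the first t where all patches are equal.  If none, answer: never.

Simulating step by step:
t=0: [10, 96, 102, 128, 29, 92]  (not all equal)
t=1: [96, 103, 131, 139, 111, 104]  (not all equal)
t=2: [158, 162, 161, 163, 165, 160]  (not all equal)
t=3: [125, 122, 123, 121, 120, 123]  (not all equal)
t=4: [181, 183, 182, 184, 185, 183]  (not all equal)
t=5: [90, 89, 89, 87, 87, 88]  (not all equal)
t=6: [139, 138, 138, 136, 136, 136]  (not all equal)
t=7: [158, 159, 159, 161, 161, 161]  (not all equal)
t=8: [126, 125, 125, 123, 123, 124]  (not all equal)
t=9: [179, 179, 179, 181, 181, 180]  (not all equal)
t=10: [94, 94, 94, 92, 92, 93]  (not all equal)
t=11: [145, 145, 145, 144, 144, 144]  (not all equal)
t=12: [148, 148, 148, 149, 149, 149]  (not all equal)
t=13: [142, 142, 142, 142, 142, 142]  (all equal)

Answer: 13
Key observation: Synchronization is absorbing here: once all patches are equal they stay equal, and step 13 is the first all-equal step.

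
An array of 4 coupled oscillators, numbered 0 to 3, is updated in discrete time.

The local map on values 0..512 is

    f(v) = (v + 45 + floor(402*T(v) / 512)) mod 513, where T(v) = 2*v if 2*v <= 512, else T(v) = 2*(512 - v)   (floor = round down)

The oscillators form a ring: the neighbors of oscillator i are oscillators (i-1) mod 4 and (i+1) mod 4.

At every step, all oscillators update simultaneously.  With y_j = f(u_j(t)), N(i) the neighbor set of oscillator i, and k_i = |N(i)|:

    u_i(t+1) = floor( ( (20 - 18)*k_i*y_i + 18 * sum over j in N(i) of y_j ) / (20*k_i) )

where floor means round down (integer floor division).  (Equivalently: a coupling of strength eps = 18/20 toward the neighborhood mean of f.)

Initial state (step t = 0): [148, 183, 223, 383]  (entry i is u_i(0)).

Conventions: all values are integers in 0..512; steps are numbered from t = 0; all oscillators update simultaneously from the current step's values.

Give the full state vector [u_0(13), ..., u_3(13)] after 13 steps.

Answer: [493, 402, 493, 402]

Derivation:
t=0: [148, 183, 223, 383]
t=1: [96, 238, 64, 250]
t=2: [171, 239, 163, 242]
t=3: [183, 440, 181, 441]
t=4: [76, 238, 127, 238]
t=5: [152, 289, 165, 289]
t=6: [197, 423, 200, 423]
t=7: [88, 47, 89, 47]
t=8: [175, 261, 175, 261]
t=9: [217, 463, 217, 463]
t=10: [72, 87, 72, 87]
t=11: [264, 233, 264, 233]
t=12: [135, 179, 135, 179]
t=13: [493, 402, 493, 402]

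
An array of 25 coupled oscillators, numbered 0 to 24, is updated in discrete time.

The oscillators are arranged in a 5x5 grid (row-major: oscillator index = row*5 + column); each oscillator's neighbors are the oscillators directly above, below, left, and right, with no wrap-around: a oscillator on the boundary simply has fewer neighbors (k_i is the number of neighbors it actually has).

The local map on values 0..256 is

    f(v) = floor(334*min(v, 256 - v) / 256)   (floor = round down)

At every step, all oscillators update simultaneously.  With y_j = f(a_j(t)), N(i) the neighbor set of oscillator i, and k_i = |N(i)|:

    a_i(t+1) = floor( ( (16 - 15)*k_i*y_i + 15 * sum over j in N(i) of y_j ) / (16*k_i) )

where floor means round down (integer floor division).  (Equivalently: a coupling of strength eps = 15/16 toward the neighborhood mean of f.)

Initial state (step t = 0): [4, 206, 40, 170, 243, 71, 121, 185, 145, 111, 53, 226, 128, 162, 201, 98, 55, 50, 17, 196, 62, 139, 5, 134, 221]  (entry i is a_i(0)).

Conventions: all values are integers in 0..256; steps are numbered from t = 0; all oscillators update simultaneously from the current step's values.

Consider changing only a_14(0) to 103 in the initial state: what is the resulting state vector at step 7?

Answer: [142, 149, 150, 159, 157, 143, 147, 153, 156, 158, 150, 144, 156, 151, 159, 139, 157, 143, 159, 145, 158, 138, 160, 141, 159]
Key observation: This trace re-runs the system from the modified initial state.

Derivation:
t=0: [4, 206, 40, 170, 243, 71, 121, 185, 145, 111, 53, 226, 128, 162, 103, 98, 55, 50, 17, 196, 62, 139, 5, 134, 221]
t=1: [73, 70, 87, 73, 121, 77, 77, 127, 119, 100, 84, 111, 84, 117, 115, 76, 94, 66, 100, 67, 135, 58, 117, 32, 113]
t=2: [95, 101, 116, 138, 115, 101, 123, 122, 136, 152, 114, 112, 135, 137, 124, 127, 102, 125, 93, 138, 91, 139, 72, 136, 69]
t=3: [130, 143, 147, 152, 144, 142, 142, 156, 150, 154, 147, 149, 155, 149, 148, 135, 155, 128, 154, 125, 155, 117, 153, 104, 150]
t=4: [148, 151, 137, 141, 134, 151, 141, 139, 134, 140, 147, 138, 142, 135, 144, 136, 152, 134, 149, 138, 153, 133, 150, 135, 148]
t=5: [136, 147, 146, 157, 151, 143, 144, 152, 152, 154, 147, 144, 154, 148, 153, 138, 155, 141, 155, 142, 156, 137, 157, 140, 154]
t=6: [145, 147, 135, 137, 131, 147, 142, 138, 134, 134, 148, 138, 142, 133, 139, 135, 149, 132, 146, 133, 152, 131, 150, 132, 148]
t=7: [142, 149, 150, 159, 157, 143, 147, 153, 156, 158, 150, 144, 156, 151, 159, 139, 157, 143, 159, 145, 158, 138, 160, 141, 159]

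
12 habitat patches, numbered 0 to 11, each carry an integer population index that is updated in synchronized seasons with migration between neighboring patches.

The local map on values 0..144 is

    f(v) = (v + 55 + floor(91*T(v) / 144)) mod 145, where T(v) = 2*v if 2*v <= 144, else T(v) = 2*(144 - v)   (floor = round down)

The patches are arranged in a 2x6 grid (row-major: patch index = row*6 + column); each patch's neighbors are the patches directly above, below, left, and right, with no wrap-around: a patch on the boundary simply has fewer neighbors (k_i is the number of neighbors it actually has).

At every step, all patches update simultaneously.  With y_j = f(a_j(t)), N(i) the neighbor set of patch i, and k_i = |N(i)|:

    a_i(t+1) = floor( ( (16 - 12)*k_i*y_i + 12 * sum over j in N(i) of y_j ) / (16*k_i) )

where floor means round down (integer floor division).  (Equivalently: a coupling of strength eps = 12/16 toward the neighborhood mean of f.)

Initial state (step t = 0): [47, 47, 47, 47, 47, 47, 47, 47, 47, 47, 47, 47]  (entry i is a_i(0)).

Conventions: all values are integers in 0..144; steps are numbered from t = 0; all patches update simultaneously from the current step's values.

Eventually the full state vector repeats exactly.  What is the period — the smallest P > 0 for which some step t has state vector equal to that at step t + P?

Simulating step by step:
t=0: [47, 47, 47, 47, 47, 47, 47, 47, 47, 47, 47, 47]
t=1: [16, 16, 16, 16, 16, 16, 16, 16, 16, 16, 16, 16]
t=2: [91, 91, 91, 91, 91, 91, 91, 91, 91, 91, 91, 91]
t=3: [67, 67, 67, 67, 67, 67, 67, 67, 67, 67, 67, 67]
t=4: [61, 61, 61, 61, 61, 61, 61, 61, 61, 61, 61, 61]
t=5: [48, 48, 48, 48, 48, 48, 48, 48, 48, 48, 48, 48]
t=6: [18, 18, 18, 18, 18, 18, 18, 18, 18, 18, 18, 18]
t=7: [95, 95, 95, 95, 95, 95, 95, 95, 95, 95, 95, 95]
t=8: [66, 66, 66, 66, 66, 66, 66, 66, 66, 66, 66, 66]
t=9: [59, 59, 59, 59, 59, 59, 59, 59, 59, 59, 59, 59]
t=10: [43, 43, 43, 43, 43, 43, 43, 43, 43, 43, 43, 43]
t=11: [7, 7, 7, 7, 7, 7, 7, 7, 7, 7, 7, 7]
t=12: [70, 70, 70, 70, 70, 70, 70, 70, 70, 70, 70, 70]
t=13: [68, 68, 68, 68, 68, 68, 68, 68, 68, 68, 68, 68]
t=14: [63, 63, 63, 63, 63, 63, 63, 63, 63, 63, 63, 63]
t=15: [52, 52, 52, 52, 52, 52, 52, 52, 52, 52, 52, 52]
t=16: [27, 27, 27, 27, 27, 27, 27, 27, 27, 27, 27, 27]
t=17: [116, 116, 116, 116, 116, 116, 116, 116, 116, 116, 116, 116]
t=18: [61, 61, 61, 61, 61, 61, 61, 61, 61, 61, 61, 61]

Answer: 14
Key observation: The state at step 4, [61, 61, 61, 61, 61, 61, 61, 61, 61, 61, 61, 61], reappears at step 18 — and no state repeats earlier — so the cycle the system enters has period 14.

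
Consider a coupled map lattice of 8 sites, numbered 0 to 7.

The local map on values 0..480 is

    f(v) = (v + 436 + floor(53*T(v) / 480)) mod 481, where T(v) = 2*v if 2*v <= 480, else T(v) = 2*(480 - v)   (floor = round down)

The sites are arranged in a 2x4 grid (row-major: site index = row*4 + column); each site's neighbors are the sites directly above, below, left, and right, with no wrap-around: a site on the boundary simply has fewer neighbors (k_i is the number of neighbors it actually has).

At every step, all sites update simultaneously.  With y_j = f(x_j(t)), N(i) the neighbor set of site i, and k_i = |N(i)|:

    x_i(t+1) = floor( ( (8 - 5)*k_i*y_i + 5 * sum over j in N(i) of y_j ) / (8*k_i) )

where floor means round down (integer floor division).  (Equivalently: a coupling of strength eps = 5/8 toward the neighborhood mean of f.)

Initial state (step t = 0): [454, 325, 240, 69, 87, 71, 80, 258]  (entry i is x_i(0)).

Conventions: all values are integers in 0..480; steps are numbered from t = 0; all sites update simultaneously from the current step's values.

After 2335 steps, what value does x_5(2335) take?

Simulating step by step:
t=0: [454, 325, 240, 69, 87, 71, 80, 258]
t=1: [272, 264, 177, 174, 165, 104, 134, 126]
t=2: [233, 208, 178, 149, 168, 142, 119, 129]
t=3: [204, 190, 157, 139, 174, 145, 123, 115]
t=4: [186, 170, 141, 121, 167, 144, 117, 107]
t=5: [168, 152, 122, 104, 156, 135, 107, 94]
t=6: [149, 132, 102, 84, 141, 121, 92, 77]
t=7: [126, 109, 79, 61, 122, 102, 73, 57]
t=8: [100, 82, 52, 34, 97, 78, 48, 31]
t=9: [68, 50, 120, 332, 67, 48, 117, 330]
t=10: [30, 37, 127, 250, 29, 35, 126, 249]
t=11: [324, 220, 116, 209, 473, 299, 216, 209]
t=12: [321, 229, 171, 174, 350, 291, 206, 212]
t=13: [293, 246, 187, 180, 311, 268, 215, 196]
t=14: [281, 248, 202, 183, 288, 261, 215, 194]
t=15: [273, 250, 210, 189, 276, 256, 218, 195]
t=16: [268, 250, 216, 195, 270, 254, 221, 199]
t=17: [265, 250, 221, 202, 266, 253, 224, 204]
t=18: [263, 251, 226, 209, 264, 253, 228, 210]
t=19: [262, 252, 231, 216, 263, 254, 233, 217]
t=20: [262, 254, 237, 224, 262, 255, 238, 224]
t=21: [262, 256, 243, 233, 263, 257, 244, 233]
t=22: [263, 259, 250, 242, 263, 259, 250, 242]
t=23: [264, 261, 255, 250, 264, 261, 255, 250]
t=24: [265, 263, 259, 256, 265, 263, 259, 256]
t=25: [266, 264, 262, 260, 266, 264, 262, 260]
t=26: [267, 266, 264, 263, 267, 266, 264, 263]
t=27: [268, 267, 266, 265, 268, 267, 266, 265]
t=28: [269, 268, 268, 267, 269, 268, 268, 267]
t=29: [269, 269, 269, 269, 269, 269, 269, 269]
t=30: [270, 270, 270, 270, 270, 270, 270, 270]
t=31: [271, 271, 271, 271, 271, 271, 271, 271]
t=32: [272, 272, 272, 272, 272, 272, 272, 272]
t=33: [272, 272, 272, 272, 272, 272, 272, 272]

Answer: x_5(2335) = 272
Key observation: The state at step 32, [272, 272, 272, 272, 272, 272, 272, 272], reappears at step 33: the system is in a cycle of period 1 from step 32 on.  Therefore the state at step 2335 equals the state at step 32 + ((2335 - 32) mod 1) = 32, which is [272, 272, 272, 272, 272, 272, 272, 272].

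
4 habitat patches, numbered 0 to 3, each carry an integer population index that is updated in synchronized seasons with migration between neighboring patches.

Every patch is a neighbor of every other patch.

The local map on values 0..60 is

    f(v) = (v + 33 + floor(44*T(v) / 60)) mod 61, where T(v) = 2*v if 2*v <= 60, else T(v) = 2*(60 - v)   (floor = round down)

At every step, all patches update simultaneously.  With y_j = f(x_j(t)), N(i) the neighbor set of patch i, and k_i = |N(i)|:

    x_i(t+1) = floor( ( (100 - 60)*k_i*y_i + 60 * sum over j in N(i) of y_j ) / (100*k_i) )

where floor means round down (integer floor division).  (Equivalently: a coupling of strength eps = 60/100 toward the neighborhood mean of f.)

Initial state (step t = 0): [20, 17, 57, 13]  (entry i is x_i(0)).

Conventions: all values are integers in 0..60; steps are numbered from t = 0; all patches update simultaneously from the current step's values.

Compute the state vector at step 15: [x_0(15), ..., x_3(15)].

Answer: [40, 40, 40, 40]

Derivation:
t=0: [20, 17, 57, 13]
t=1: [18, 16, 20, 15]
t=2: [14, 13, 15, 13]
t=3: [5, 5, 6, 5]
t=4: [45, 45, 45, 45]
t=5: [39, 39, 39, 39]
t=6: [41, 41, 41, 41]
t=7: [40, 40, 40, 40]
t=8: [41, 41, 41, 41]
t=9: [40, 40, 40, 40]
t=10: [41, 41, 41, 41]
t=11: [40, 40, 40, 40]
t=12: [41, 41, 41, 41]
t=13: [40, 40, 40, 40]
t=14: [41, 41, 41, 41]
t=15: [40, 40, 40, 40]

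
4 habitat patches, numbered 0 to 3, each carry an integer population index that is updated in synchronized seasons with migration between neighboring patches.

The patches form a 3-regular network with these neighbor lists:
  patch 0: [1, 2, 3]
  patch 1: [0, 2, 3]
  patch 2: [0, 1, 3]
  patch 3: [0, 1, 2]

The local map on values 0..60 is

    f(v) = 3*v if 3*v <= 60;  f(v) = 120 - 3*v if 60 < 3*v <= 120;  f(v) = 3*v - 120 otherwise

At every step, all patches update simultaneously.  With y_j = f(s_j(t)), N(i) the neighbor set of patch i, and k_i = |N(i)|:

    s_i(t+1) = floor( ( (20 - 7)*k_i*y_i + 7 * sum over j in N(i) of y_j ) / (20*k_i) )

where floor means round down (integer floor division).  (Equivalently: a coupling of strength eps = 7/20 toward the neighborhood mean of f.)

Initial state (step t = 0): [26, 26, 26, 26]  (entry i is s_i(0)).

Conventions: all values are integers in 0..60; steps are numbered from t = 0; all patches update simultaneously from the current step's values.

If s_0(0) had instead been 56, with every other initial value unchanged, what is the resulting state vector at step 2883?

Answer: [28, 22, 22, 22]
Key observation: The state at step 3, [28, 22, 22, 22], reappears at step 12: the system is in a cycle of period 9 from step 3 on.  Therefore the state at step 2883 equals the state at step 3 + ((2883 - 3) mod 9) = 3, which is [28, 22, 22, 22].

Derivation:
t=0: [56, 26, 26, 26]
t=1: [45, 42, 42, 42]
t=2: [11, 7, 7, 7]
t=3: [28, 22, 22, 22]
t=4: [42, 51, 51, 51]
t=5: [15, 29, 29, 29]
t=6: [40, 34, 34, 34]
t=7: [6, 15, 15, 15]
t=8: [27, 41, 41, 41]
t=9: [26, 7, 7, 7]
t=10: [34, 23, 23, 23]
t=11: [29, 47, 47, 47]
t=12: [28, 22, 22, 22]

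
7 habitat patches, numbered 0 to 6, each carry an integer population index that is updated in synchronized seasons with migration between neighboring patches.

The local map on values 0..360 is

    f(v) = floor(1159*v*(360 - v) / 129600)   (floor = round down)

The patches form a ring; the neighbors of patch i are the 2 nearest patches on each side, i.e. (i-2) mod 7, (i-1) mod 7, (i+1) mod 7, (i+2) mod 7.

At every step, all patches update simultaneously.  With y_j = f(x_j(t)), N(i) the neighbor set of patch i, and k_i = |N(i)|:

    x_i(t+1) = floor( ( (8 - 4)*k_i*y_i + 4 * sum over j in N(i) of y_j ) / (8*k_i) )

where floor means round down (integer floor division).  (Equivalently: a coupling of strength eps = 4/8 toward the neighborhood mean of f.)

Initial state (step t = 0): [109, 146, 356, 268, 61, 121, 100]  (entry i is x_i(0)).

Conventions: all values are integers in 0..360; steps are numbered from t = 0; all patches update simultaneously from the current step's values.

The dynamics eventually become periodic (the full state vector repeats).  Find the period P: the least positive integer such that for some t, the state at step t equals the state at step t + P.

Simulating step by step:
t=0: [109, 146, 356, 268, 61, 121, 100]
t=1: [219, 228, 119, 199, 171, 236, 234]
t=2: [269, 269, 268, 277, 277, 269, 268]
t=3: [218, 216, 215, 210, 210, 215, 217]
t=4: [276, 278, 278, 279, 279, 278, 277]
t=5: [205, 203, 203, 202, 202, 203, 204]
t=6: [284, 284, 284, 285, 284, 284, 284]
t=7: [193, 192, 192, 192, 192, 192, 193]
t=8: [288, 288, 288, 288, 288, 288, 288]
t=9: [185, 185, 185, 185, 185, 185, 185]
t=10: [289, 289, 289, 289, 289, 289, 289]
t=11: [183, 183, 183, 183, 183, 183, 183]
t=12: [289, 289, 289, 289, 289, 289, 289]

Answer: 2
Key observation: The state at step 10, [289, 289, 289, 289, 289, 289, 289], reappears at step 12 — and no state repeats earlier — so the cycle the system enters has period 2.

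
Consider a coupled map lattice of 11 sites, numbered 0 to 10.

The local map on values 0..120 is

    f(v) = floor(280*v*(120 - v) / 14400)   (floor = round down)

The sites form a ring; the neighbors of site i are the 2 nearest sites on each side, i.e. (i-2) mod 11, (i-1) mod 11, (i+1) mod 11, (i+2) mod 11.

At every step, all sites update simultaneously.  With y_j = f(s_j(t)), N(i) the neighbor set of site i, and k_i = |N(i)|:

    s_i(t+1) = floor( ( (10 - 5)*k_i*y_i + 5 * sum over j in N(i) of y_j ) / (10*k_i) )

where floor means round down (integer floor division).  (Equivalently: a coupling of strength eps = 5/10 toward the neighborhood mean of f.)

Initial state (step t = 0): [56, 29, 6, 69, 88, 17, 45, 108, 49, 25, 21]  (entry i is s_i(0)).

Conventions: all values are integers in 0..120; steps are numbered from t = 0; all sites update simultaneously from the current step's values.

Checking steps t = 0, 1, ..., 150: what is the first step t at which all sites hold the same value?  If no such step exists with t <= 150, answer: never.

Simulating step by step:
t=0: [56, 29, 6, 69, 88, 17, 45, 108, 49, 25, 21]  (not all equal)
t=1: [53, 49, 36, 53, 49, 43, 55, 39, 55, 48, 49]  (not all equal)
t=2: [66, 66, 63, 66, 66, 65, 67, 64, 67, 66, 67]  (not all equal)
t=3: [69, 69, 69, 69, 69, 69, 69, 69, 69, 69, 69]  (all equal)

Answer: 3
Key observation: Synchronization is absorbing here: once all sites are equal they stay equal, and step 3 is the first all-equal step.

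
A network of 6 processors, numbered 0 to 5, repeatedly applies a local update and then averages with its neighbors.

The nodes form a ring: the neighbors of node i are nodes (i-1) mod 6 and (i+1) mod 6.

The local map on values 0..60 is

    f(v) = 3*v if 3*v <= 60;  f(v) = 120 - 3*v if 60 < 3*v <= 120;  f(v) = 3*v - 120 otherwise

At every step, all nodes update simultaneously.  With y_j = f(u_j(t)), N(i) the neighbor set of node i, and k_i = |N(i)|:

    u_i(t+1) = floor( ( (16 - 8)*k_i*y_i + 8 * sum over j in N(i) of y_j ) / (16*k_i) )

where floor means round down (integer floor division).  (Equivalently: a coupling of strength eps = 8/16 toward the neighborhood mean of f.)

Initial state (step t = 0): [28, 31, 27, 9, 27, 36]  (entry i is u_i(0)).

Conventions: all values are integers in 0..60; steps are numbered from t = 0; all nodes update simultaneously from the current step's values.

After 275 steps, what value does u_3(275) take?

Answer: u_3(275) = 0
Key observation: The state at step 33, [0, 0, 1, 0, 0, 1], reappears at step 34: the system is in a cycle of period 1 from step 33 on.  Therefore the state at step 275 equals the state at step 33 + ((275 - 33) mod 1) = 33, which is [0, 0, 1, 0, 0, 1].

Derivation:
t=0: [28, 31, 27, 9, 27, 36]
t=1: [27, 32, 33, 33, 29, 24]
t=2: [37, 27, 21, 24, 33, 42]
t=3: [15, 36, 50, 43, 24, 10]
t=4: [33, 24, 20, 24, 33, 38]
t=5: [24, 44, 54, 44, 24, 13]
t=6: [36, 28, 27, 28, 36, 43]
t=7: [17, 30, 37, 30, 17, 10]
t=8: [40, 30, 19, 30, 40, 40]
t=9: [7, 29, 43, 29, 7, 0]
t=10: [18, 24, 21, 24, 18, 10]
t=11: [46, 51, 52, 51, 46, 42]
t=12: [18, 30, 34, 30, 18, 12]
t=13: [43, 33, 24, 33, 43, 45]
t=14: [13, 24, 34, 24, 13, 12]
t=15: [40, 38, 33, 38, 40, 37]
t=16: [3, 8, 13, 8, 3, 4]
t=17: [13, 24, 31, 24, 13, 10]
t=18: [39, 40, 37, 40, 39, 34]
t=19: [6, 3, 4, 3, 6, 10]
t=20: [18, 12, 10, 12, 18, 24]
t=21: [48, 39, 33, 39, 48, 51]
t=22: [21, 12, 12, 12, 21, 28]
t=23: [46, 41, 36, 41, 46, 46]
t=24: [14, 9, 7, 9, 14, 18]
t=25: [41, 29, 24, 29, 41, 48]
t=26: [15, 29, 40, 29, 15, 13]
t=27: [40, 27, 16, 27, 40, 42]
t=28: [11, 31, 43, 31, 11, 3]
t=29: [25, 24, 18, 24, 25, 21]
t=30: [48, 48, 51, 48, 48, 51]
t=31: [26, 26, 28, 26, 26, 28]
t=32: [40, 40, 39, 40, 40, 39]
t=33: [0, 0, 1, 0, 0, 1]
t=34: [0, 0, 1, 0, 0, 1]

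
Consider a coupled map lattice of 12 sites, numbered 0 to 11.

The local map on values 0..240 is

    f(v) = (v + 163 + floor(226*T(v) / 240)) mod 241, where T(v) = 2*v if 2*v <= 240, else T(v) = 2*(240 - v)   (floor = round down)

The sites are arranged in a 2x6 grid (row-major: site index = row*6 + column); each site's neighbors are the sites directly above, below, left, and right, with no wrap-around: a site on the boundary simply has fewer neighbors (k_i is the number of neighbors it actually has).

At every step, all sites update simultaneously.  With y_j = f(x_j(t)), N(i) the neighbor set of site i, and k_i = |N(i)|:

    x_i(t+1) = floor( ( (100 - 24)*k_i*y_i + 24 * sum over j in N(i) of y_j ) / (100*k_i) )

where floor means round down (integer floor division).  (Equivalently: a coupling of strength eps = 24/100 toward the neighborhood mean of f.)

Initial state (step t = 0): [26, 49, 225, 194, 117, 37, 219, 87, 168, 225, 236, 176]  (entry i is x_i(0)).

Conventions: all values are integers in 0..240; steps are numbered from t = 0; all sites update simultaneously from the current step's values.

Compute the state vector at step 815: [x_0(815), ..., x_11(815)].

Simulating step by step:
t=0: [26, 49, 225, 194, 117, 37, 219, 87, 168, 225, 236, 176]
t=1: [209, 94, 172, 182, 45, 49, 185, 168, 212, 180, 158, 188]
t=2: [192, 197, 216, 200, 79, 78, 209, 218, 194, 214, 215, 192]
t=3: [201, 196, 186, 191, 155, 153, 189, 184, 197, 186, 182, 194]
t=4: [197, 201, 207, 208, 232, 233, 206, 208, 201, 208, 213, 207]
t=5: [197, 195, 191, 188, 171, 170, 192, 191, 194, 190, 184, 187]
t=6: [199, 201, 204, 207, 220, 221, 203, 204, 202, 206, 211, 210]
t=7: [197, 195, 193, 190, 180, 179, 194, 193, 194, 191, 186, 186]
t=8: [199, 201, 203, 206, 213, 214, 201, 202, 202, 205, 209, 209]
t=9: [197, 195, 194, 191, 185, 184, 196, 195, 194, 192, 188, 188]
t=10: [199, 200, 202, 205, 209, 210, 200, 201, 202, 204, 207, 207]
t=11: [197, 196, 194, 192, 189, 188, 197, 196, 194, 192, 191, 190]
t=12: [199, 200, 202, 204, 206, 206, 199, 200, 202, 203, 205, 206]
t=13: [197, 196, 195, 193, 192, 192, 197, 196, 195, 193, 192, 192]
t=14: [199, 200, 201, 202, 203, 204, 199, 200, 201, 202, 203, 204]
t=15: [197, 197, 196, 195, 194, 193, 197, 197, 196, 195, 194, 193]
t=16: [199, 199, 200, 201, 202, 202, 199, 199, 200, 201, 202, 202]
t=17: [198, 197, 197, 196, 195, 195, 198, 197, 197, 196, 195, 195]
t=18: [199, 199, 199, 200, 200, 201, 199, 199, 199, 200, 200, 201]
t=19: [198, 198, 197, 197, 196, 196, 198, 198, 197, 197, 196, 196]
t=20: [199, 199, 199, 199, 199, 200, 199, 199, 199, 199, 199, 200]
t=21: [198, 198, 198, 198, 197, 197, 198, 198, 198, 198, 197, 197]
t=22: [199, 199, 199, 199, 199, 199, 199, 199, 199, 199, 199, 199]
t=23: [198, 198, 198, 198, 198, 198, 198, 198, 198, 198, 198, 198]
t=24: [199, 199, 199, 199, 199, 199, 199, 199, 199, 199, 199, 199]

Answer: [198, 198, 198, 198, 198, 198, 198, 198, 198, 198, 198, 198]
Key observation: The state at step 22, [199, 199, 199, 199, 199, 199, 199, 199, 199, 199, 199, 199], reappears at step 24: the system is in a cycle of period 2 from step 22 on.  Therefore the state at step 815 equals the state at step 22 + ((815 - 22) mod 2) = 23, which is [198, 198, 198, 198, 198, 198, 198, 198, 198, 198, 198, 198].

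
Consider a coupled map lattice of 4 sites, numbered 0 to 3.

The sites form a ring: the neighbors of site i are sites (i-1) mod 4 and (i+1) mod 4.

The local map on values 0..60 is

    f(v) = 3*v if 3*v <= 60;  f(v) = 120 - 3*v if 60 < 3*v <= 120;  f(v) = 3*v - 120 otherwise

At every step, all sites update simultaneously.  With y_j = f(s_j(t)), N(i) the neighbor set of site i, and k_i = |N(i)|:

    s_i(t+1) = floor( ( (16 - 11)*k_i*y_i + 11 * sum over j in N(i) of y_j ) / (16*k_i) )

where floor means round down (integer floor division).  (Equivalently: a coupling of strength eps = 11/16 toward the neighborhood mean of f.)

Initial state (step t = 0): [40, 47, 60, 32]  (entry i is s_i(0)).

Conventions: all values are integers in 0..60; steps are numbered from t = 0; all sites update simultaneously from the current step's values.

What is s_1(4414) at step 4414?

Answer: s_1(4414) = 39
Key observation: The state at step 5, [27, 27, 27, 27], reappears at step 9: the system is in a cycle of period 4 from step 5 on.  Therefore the state at step 4414 equals the state at step 5 + ((4414 - 5) mod 4) = 6, which is [39, 39, 39, 39].

Derivation:
t=0: [40, 47, 60, 32]
t=1: [15, 27, 34, 28]
t=2: [39, 33, 31, 32]
t=3: [16, 16, 23, 17]
t=4: [49, 49, 49, 49]
t=5: [27, 27, 27, 27]
t=6: [39, 39, 39, 39]
t=7: [3, 3, 3, 3]
t=8: [9, 9, 9, 9]
t=9: [27, 27, 27, 27]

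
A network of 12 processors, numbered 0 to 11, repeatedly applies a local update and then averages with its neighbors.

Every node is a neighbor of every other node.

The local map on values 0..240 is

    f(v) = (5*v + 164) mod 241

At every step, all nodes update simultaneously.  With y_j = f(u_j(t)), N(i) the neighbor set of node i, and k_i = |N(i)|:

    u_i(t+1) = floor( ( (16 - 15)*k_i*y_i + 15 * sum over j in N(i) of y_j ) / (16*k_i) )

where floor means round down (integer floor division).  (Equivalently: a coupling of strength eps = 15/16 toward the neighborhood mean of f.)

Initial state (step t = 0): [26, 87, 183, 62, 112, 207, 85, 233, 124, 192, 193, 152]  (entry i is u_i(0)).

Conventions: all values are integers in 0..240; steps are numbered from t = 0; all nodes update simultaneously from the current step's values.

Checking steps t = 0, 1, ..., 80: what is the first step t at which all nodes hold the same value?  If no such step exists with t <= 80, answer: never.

Answer: 2
Key observation: Synchronization is absorbing here: once all nodes are equal they stay equal, and step 2 is the first all-equal step.

Derivation:
t=0: [26, 87, 183, 62, 112, 207, 85, 233, 124, 192, 193, 152]  (not all equal)
t=1: [132, 131, 131, 128, 133, 128, 131, 131, 132, 130, 130, 129]  (not all equal)
t=2: [93, 93, 93, 93, 93, 93, 93, 93, 93, 93, 93, 93]  (all equal)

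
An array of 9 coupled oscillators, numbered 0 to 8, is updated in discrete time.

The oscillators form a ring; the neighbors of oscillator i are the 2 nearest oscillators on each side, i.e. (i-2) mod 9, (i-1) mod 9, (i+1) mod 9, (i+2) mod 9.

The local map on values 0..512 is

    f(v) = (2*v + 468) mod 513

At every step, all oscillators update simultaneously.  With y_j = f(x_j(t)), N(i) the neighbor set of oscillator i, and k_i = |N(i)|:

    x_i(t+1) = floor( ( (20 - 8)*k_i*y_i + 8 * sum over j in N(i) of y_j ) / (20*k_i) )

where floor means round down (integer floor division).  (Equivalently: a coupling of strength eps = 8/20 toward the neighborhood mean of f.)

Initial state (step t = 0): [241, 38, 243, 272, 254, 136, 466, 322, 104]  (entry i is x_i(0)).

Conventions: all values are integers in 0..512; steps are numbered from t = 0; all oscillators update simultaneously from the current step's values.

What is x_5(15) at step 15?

Simulating step by step:
t=0: [241, 38, 243, 272, 254, 136, 466, 322, 104]
t=1: [334, 172, 407, 415, 431, 278, 318, 171, 190]
t=2: [184, 276, 252, 300, 294, 401, 191, 281, 279]
t=3: [290, 386, 365, 149, 126, 187, 230, 92, 117]
t=4: [84, 192, 172, 244, 241, 298, 335, 178, 192]
t=5: [202, 323, 313, 377, 351, 153, 179, 247, 291]
t=6: [278, 117, 119, 173, 170, 266, 275, 365, 135]
t=7: [384, 236, 245, 297, 325, 419, 420, 276, 272]
t=8: [313, 375, 343, 146, 159, 259, 307, 431, 442]
t=9: [135, 192, 154, 254, 254, 371, 171, 274, 257]
t=10: [292, 345, 306, 402, 398, 283, 340, 419, 417]
t=11: [89, 139, 96, 190, 185, 93, 153, 211, 221]
t=12: [195, 241, 190, 285, 283, 214, 280, 319, 338]
t=13: [304, 343, 281, 123, 78, 240, 60, 132, 157]
t=14: [92, 129, 51, 188, 138, 321, 148, 214, 208]
t=15: [185, 217, 125, 257, 210, 170, 257, 314, 321]

Answer: x_5(15) = 170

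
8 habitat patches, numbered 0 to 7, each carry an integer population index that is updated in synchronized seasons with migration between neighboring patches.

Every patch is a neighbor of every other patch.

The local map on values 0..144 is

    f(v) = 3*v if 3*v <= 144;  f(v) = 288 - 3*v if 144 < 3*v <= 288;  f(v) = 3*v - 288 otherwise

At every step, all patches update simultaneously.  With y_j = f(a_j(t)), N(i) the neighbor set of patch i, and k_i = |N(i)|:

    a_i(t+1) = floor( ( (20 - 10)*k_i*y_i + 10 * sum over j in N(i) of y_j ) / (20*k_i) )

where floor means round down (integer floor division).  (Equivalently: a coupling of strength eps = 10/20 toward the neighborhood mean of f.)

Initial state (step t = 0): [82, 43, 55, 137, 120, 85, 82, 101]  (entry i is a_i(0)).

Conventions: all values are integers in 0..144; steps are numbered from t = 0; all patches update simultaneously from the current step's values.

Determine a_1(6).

Simulating step by step:
t=0: [82, 43, 55, 137, 120, 85, 82, 101]
t=1: [59, 96, 94, 94, 72, 55, 59, 47]
t=2: [88, 40, 43, 43, 71, 93, 88, 101]
t=3: [47, 88, 92, 92, 69, 41, 47, 43]
t=4: [107, 57, 52, 52, 82, 100, 107, 102]
t=5: [51, 87, 93, 93, 55, 42, 51, 44]
t=6: [107, 61, 53, 53, 102, 103, 107, 106]

Answer: a_1(6) = 61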